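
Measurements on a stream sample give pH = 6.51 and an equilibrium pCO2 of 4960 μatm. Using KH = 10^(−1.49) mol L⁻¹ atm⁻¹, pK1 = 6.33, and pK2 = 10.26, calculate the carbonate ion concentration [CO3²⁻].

[CO3²⁻] = 0.0432 μmol/L

[CO2*] = KH · pCO2 = 10^(−1.49) × 4960×10^-6 = 1.605×10^-4 mol/L
α₀ = 1/(1 + K1/[H⁺] + K1K2/[H⁺]²) = 1/(1 + 10^+0.18 + 10^-3.57) = 0.3978
DIC = [CO2*]/α₀ = 1.605×10^-4 / 0.3978 = 0.4035 mmol/L
[CO3²⁻] = α₂·DIC; α₂ = 0.0001071, so [CO3²⁻] = 0.0001071 × 0.4035 = 4.32×10^-5 mmol/L = 0.0432 μmol/L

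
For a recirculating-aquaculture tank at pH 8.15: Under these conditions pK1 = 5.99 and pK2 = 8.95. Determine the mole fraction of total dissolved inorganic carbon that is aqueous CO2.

α₀ = 1 / (1 + K1/[H⁺] + K1K2/[H⁺]²) = 1 / (1 + 10^+2.16 + 10^+1.36)
   = 1 / (1 + 144.54 + 22.909) = 1/168.45 = 0.005936

α₀ = 0.00594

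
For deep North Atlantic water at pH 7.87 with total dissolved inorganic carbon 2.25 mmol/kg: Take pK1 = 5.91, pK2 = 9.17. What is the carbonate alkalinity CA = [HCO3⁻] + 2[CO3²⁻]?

CA = 2.33 mmol/kg

CA = [HCO3⁻] + 2[CO3²⁻] = (α₁ + 2α₂)·DIC
At pH 7.87: [H⁺]/K1 = 10^-1.96 = 0.010965, K2/[H⁺] = 10^-1.30 = 0.050119
α₁ = 1/(1 + 0.010965 + 0.050119) = 1/1.0611 = 0.9424; α₂ = α₁·K2/[H⁺] = 0.04723
α₁ + 2α₂ = 1.0369
CA = 1.0369 × 2.25 = 2.33 mmol/kg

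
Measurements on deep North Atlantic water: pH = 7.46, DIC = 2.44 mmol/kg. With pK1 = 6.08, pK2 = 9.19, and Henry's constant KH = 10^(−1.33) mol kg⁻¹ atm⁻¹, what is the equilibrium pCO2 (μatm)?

α₀ = 1 / (1 + K1/[H⁺] + K1K2/[H⁺]²) = 1 / (1 + 10^+1.38 + 10^-0.35)
   = 1 / (1 + 23.988 + 0.44668) = 1/25.435 = 0.03932
[CO2*] = α₀ × DIC = 0.03932 × 2.44 = 0.09593 mmol/kg
pCO2 = [CO2*]/KH = 9.593×10^-5 / 4.677×10^-2 = 2050 μatm

pCO2 = 2050 μatm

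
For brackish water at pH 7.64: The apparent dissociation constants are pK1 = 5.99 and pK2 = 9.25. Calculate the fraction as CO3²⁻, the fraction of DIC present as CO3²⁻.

α₂ = 1 / (1 + [H⁺]/K2 + [H⁺]²/(K1K2)) = 1 / (1 + 10^+1.61 + 10^-0.04)
   = 1 / (1 + 40.738 + 0.91201) = 1/42.650 = 0.02345

α₂ = 0.0234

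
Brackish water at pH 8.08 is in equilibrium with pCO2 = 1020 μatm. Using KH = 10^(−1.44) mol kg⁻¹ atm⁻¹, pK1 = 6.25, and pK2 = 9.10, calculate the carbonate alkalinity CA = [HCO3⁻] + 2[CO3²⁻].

CA = 2.98 mmol/kg

[CO2*] = KH · pCO2 = 10^(−1.44) × 1020×10^-6 = 3.703×10^-5 mol/kg
α₀ = 1/(1 + K1/[H⁺] + K1K2/[H⁺]²) = 1/(1 + 10^+1.83 + 10^+0.81) = 0.01332
DIC = [CO2*]/α₀ = 3.703×10^-5 / 0.01332 = 2.780 mmol/kg
CA = (α₁ + 2α₂)·DIC = (0.9007 + 2×0.08601) × 2.780 = 2.98 mmol/kg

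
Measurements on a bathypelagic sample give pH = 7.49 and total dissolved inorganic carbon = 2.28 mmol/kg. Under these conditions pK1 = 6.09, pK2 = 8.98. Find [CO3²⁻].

α₂ = 1 / (1 + [H⁺]/K2 + [H⁺]²/(K1K2)) = 1 / (1 + 10^+1.49 + 10^+0.09)
   = 1 / (1 + 30.903 + 1.2303) = 1/33.133 = 0.03018
[CO3²⁻] = α₂ × DIC = 0.03018 × 2.28 = 0.0688 mmol/kg

[CO3²⁻] = 0.0688 mmol/kg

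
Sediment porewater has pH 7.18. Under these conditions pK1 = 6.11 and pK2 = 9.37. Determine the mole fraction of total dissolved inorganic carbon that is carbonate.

α₂ = 1 / (1 + [H⁺]/K2 + [H⁺]²/(K1K2)) = 1 / (1 + 10^+2.19 + 10^+1.12)
   = 1 / (1 + 154.88 + 13.183) = 1/169.06 = 0.005915

α₂ = 0.00591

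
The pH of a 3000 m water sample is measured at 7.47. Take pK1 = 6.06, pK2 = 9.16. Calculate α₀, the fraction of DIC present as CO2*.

α₀ = 0.0367

α₀ = 1 / (1 + K1/[H⁺] + K1K2/[H⁺]²) = 1 / (1 + 10^+1.41 + 10^-0.28)
   = 1 / (1 + 25.704 + 0.52481) = 1/27.229 = 0.03673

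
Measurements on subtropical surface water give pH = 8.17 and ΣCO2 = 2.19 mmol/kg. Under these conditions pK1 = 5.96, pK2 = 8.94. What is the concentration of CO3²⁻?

α₂ = 1 / (1 + [H⁺]/K2 + [H⁺]²/(K1K2)) = 1 / (1 + 10^+0.77 + 10^-1.44)
   = 1 / (1 + 5.8884 + 0.036308) = 1/6.9247 = 0.1444
[CO3²⁻] = α₂ × DIC = 0.1444 × 2.19 = 0.316 mmol/kg

[CO3²⁻] = 0.316 mmol/kg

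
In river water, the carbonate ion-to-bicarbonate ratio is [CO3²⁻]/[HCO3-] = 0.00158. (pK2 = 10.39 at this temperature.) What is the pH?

From K2 = [H⁺][CO3²⁻]/[HCO3-]:  pH = pK2 + log₁₀([CO3²⁻]/[HCO3-])
log₁₀(0.00158) = -2.801
pH = 10.39 + (-2.801) = 7.59

pH = 7.59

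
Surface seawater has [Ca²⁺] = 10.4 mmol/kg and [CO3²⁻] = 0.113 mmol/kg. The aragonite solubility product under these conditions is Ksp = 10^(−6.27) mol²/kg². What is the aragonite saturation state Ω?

Ω = 2.19

Ksp = 10^(−6.27) = 5.370×10^-7
Ω = [Ca²⁺][CO3²⁻]/Ksp = (10.4×10^-3)(0.113×10^-3) / 5.370×10^-7 = 2.19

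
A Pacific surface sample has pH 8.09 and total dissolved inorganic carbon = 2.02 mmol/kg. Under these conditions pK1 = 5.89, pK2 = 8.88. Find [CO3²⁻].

α₂ = 1 / (1 + [H⁺]/K2 + [H⁺]²/(K1K2)) = 1 / (1 + 10^+0.79 + 10^-1.41)
   = 1 / (1 + 6.1660 + 0.038905) = 1/7.2049 = 0.1388
[CO3²⁻] = α₂ × DIC = 0.1388 × 2.02 = 0.280 mmol/kg

[CO3²⁻] = 0.280 mmol/kg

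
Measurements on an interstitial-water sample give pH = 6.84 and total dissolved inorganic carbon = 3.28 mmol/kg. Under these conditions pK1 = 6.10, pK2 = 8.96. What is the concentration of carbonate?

[CO3²⁻] = 0.0209 mmol/kg

α₂ = 1 / (1 + [H⁺]/K2 + [H⁺]²/(K1K2)) = 1 / (1 + 10^+2.12 + 10^+1.38)
   = 1 / (1 + 131.83 + 23.988) = 1/156.81 = 0.006377
[CO3²⁻] = α₂ × DIC = 0.006377 × 3.28 = 0.0209 mmol/kg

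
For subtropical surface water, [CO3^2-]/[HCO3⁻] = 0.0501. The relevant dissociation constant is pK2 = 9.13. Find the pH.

pH = 7.83

From K2 = [H⁺][CO3^2-]/[HCO3⁻]:  pH = pK2 + log₁₀([CO3^2-]/[HCO3⁻])
log₁₀(0.0501) = -1.300
pH = 9.13 + (-1.300) = 7.83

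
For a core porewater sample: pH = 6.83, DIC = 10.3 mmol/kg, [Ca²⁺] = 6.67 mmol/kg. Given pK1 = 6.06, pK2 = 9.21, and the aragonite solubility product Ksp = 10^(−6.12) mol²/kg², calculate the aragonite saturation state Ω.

Ω = 0.322

α₂ = 1 / (1 + [H⁺]/K2 + [H⁺]²/(K1K2)) = 1 / (1 + 10^+2.38 + 10^+1.61)
   = 1 / (1 + 239.88 + 40.738) = 1/281.62 = 0.003551
[CO3²⁻] = α₂ × DIC = 0.003551 × 10.3 = 0.03657 mmol/kg
Ksp = 10^(−6.12) = 7.586×10^-7
Ω = [Ca²⁺][CO3²⁻]/Ksp = (6.67×10^-3)(3.657×10^-5) / 7.586×10^-7 = 0.322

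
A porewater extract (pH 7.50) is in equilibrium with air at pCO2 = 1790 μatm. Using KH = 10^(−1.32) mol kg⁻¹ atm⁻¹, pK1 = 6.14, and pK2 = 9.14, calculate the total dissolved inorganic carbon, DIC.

[CO2*] = KH · pCO2 = 10^(−1.32) × 1790×10^-6 = 8.567×10^-5 mol/kg
α₀ = 1/(1 + K1/[H⁺] + K1K2/[H⁺]²) = 1/(1 + 10^+1.36 + 10^-0.28) = 0.04093
DIC = [CO2*]/α₀ = 8.567×10^-5 / 0.04093 = 2.09 mmol/kg

DIC = 2.09 mmol/kg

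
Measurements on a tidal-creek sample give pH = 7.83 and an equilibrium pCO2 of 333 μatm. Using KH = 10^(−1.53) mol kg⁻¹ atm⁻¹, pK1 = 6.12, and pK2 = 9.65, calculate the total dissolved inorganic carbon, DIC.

DIC = 0.521 mmol/kg

[CO2*] = KH · pCO2 = 10^(−1.53) × 333×10^-6 = 9.828×10^-6 mol/kg
α₀ = 1/(1 + K1/[H⁺] + K1K2/[H⁺]²) = 1/(1 + 10^+1.71 + 10^-0.11) = 0.01885
DIC = [CO2*]/α₀ = 9.828×10^-6 / 0.01885 = 0.521 mmol/kg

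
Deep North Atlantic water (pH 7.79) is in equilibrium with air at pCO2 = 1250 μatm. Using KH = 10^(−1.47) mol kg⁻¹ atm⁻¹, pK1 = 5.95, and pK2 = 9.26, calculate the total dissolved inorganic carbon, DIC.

[CO2*] = KH · pCO2 = 10^(−1.47) × 1250×10^-6 = 4.236×10^-5 mol/kg
α₀ = 1/(1 + K1/[H⁺] + K1K2/[H⁺]²) = 1/(1 + 10^+1.84 + 10^+0.37) = 0.01379
DIC = [CO2*]/α₀ = 4.236×10^-5 / 0.01379 = 3.07 mmol/kg

DIC = 3.07 mmol/kg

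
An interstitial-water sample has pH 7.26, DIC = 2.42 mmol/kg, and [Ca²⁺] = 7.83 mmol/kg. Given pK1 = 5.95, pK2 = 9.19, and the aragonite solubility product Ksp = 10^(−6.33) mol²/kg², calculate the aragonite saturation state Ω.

α₂ = 1 / (1 + [H⁺]/K2 + [H⁺]²/(K1K2)) = 1 / (1 + 10^+1.93 + 10^+0.62)
   = 1 / (1 + 85.114 + 4.1687) = 1/90.282 = 0.01108
[CO3²⁻] = α₂ × DIC = 0.01108 × 2.42 = 0.02680 mmol/kg
Ksp = 10^(−6.33) = 4.677×10^-7
Ω = [Ca²⁺][CO3²⁻]/Ksp = (7.83×10^-3)(2.680×10^-5) / 4.677×10^-7 = 0.449

Ω = 0.449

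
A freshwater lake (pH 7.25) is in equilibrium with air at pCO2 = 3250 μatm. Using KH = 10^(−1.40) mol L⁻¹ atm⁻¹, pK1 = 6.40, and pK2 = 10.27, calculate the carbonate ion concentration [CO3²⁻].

[CO3²⁻] = 0.875 μmol/L

[CO2*] = KH · pCO2 = 10^(−1.40) × 3250×10^-6 = 1.294×10^-4 mol/L
α₀ = 1/(1 + K1/[H⁺] + K1K2/[H⁺]²) = 1/(1 + 10^+0.85 + 10^-2.17) = 0.1237
DIC = [CO2*]/α₀ = 1.294×10^-4 / 0.1237 = 1.046 mmol/L
[CO3²⁻] = α₂·DIC; α₂ = 0.0008361, so [CO3²⁻] = 0.0008361 × 1.046 = 0.000875 mmol/L = 0.875 μmol/L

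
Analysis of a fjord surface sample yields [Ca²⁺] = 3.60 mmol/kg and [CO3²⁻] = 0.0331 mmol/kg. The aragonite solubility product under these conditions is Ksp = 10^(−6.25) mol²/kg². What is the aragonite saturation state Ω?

Ω = 0.212

Ksp = 10^(−6.25) = 5.623×10^-7
Ω = [Ca²⁺][CO3²⁻]/Ksp = (3.60×10^-3)(0.0331×10^-3) / 5.623×10^-7 = 0.212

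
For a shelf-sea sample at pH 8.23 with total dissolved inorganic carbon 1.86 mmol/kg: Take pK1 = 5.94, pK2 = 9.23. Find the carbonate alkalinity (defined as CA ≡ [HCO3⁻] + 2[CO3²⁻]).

CA = [HCO3⁻] + 2[CO3²⁻] = (α₁ + 2α₂)·DIC
At pH 8.23: [H⁺]/K1 = 10^-2.29 = 0.0051286, K2/[H⁺] = 10^-1.00 = 0.10000
α₁ = 1/(1 + 0.0051286 + 0.10000) = 1/1.1051 = 0.9049; α₂ = α₁·K2/[H⁺] = 0.09049
α₁ + 2α₂ = 1.0858
CA = 1.0858 × 1.86 = 2.02 mmol/kg

CA = 2.02 mmol/kg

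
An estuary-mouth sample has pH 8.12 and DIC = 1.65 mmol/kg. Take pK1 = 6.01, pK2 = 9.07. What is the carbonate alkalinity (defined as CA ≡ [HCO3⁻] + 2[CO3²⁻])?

CA = 1.80 mmol/kg

CA = [HCO3⁻] + 2[CO3²⁻] = (α₁ + 2α₂)·DIC
At pH 8.12: [H⁺]/K1 = 10^-2.11 = 0.0077625, K2/[H⁺] = 10^-0.95 = 0.11220
α₁ = 1/(1 + 0.0077625 + 0.11220) = 1/1.1200 = 0.8929; α₂ = α₁·K2/[H⁺] = 0.1002
α₁ + 2α₂ = 1.0933
CA = 1.0933 × 1.65 = 1.80 mmol/kg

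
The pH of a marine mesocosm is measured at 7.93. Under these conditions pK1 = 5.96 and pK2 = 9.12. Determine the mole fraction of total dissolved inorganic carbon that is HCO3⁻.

α₁ = 0.930

α₁ = 1 / (1 + [H⁺]/K1 + K2/[H⁺]) = 1 / (1 + 10^-1.97 + 10^-1.19)
   = 1 / (1 + 0.010715 + 0.064565) = 1/1.0753 = 0.9300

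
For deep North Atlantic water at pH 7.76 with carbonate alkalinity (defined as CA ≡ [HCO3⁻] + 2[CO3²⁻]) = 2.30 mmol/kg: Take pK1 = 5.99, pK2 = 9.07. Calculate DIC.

DIC = 2.23 mmol/kg

CA = [HCO3⁻] + 2[CO3²⁻] = (α₁ + 2α₂)·DIC
At pH 7.76: [H⁺]/K1 = 10^-1.77 = 0.016982, K2/[H⁺] = 10^-1.31 = 0.048978
α₁ = 1/(1 + 0.016982 + 0.048978) = 1/1.0660 = 0.9381; α₂ = α₁·K2/[H⁺] = 0.04595
α₁ + 2α₂ = 1.0300
DIC = CA / (α₁ + 2α₂) = 2.30 / 1.0300 = 2.23 mmol/kg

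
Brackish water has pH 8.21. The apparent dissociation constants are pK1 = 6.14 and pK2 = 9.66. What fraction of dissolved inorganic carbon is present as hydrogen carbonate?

α₁ = 0.958

α₁ = 1 / (1 + [H⁺]/K1 + K2/[H⁺]) = 1 / (1 + 10^-2.07 + 10^-1.45)
   = 1 / (1 + 0.0085114 + 0.035481) = 1/1.0440 = 0.9579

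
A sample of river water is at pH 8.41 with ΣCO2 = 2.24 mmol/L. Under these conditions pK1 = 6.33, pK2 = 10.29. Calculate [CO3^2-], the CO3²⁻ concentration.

α₂ = 1 / (1 + [H⁺]/K2 + [H⁺]²/(K1K2)) = 1 / (1 + 10^+1.88 + 10^-0.20)
   = 1 / (1 + 75.858 + 0.63096) = 1/77.489 = 0.01291
[CO3²⁻] = α₂ × DIC = 0.01291 × 2.24 = 0.0289 mmol/L

[CO3²⁻] = 0.0289 mmol/L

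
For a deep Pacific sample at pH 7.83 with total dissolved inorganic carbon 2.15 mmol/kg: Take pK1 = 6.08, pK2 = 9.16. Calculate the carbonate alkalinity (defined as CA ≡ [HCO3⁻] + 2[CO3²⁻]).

CA = [HCO3⁻] + 2[CO3²⁻] = (α₁ + 2α₂)·DIC
At pH 7.83: [H⁺]/K1 = 10^-1.75 = 0.017783, K2/[H⁺] = 10^-1.33 = 0.046774
α₁ = 1/(1 + 0.017783 + 0.046774) = 1/1.0646 = 0.9394; α₂ = α₁·K2/[H⁺] = 0.04394
α₁ + 2α₂ = 1.0272
CA = 1.0272 × 2.15 = 2.21 mmol/kg

CA = 2.21 mmol/kg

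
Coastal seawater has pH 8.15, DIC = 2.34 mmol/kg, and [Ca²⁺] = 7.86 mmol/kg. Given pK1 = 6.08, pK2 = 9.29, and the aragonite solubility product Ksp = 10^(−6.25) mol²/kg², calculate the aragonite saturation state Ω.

α₂ = 1 / (1 + [H⁺]/K2 + [H⁺]²/(K1K2)) = 1 / (1 + 10^+1.14 + 10^-0.93)
   = 1 / (1 + 13.804 + 0.11749) = 1/14.921 = 0.06702
[CO3²⁻] = α₂ × DIC = 0.06702 × 2.34 = 0.1568 mmol/kg
Ksp = 10^(−6.25) = 5.623×10^-7
Ω = [Ca²⁺][CO3²⁻]/Ksp = (7.86×10^-3)(1.568×10^-4) / 5.623×10^-7 = 2.19

Ω = 2.19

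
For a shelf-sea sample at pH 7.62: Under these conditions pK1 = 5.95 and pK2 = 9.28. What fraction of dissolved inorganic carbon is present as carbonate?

α₂ = 1 / (1 + [H⁺]/K2 + [H⁺]²/(K1K2)) = 1 / (1 + 10^+1.66 + 10^-0.01)
   = 1 / (1 + 45.709 + 0.97724) = 1/47.686 = 0.02097

α₂ = 0.0210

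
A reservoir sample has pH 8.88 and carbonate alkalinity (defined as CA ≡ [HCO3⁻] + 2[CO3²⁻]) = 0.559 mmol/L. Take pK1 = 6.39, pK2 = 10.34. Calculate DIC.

CA = [HCO3⁻] + 2[CO3²⁻] = (α₁ + 2α₂)·DIC
At pH 8.88: [H⁺]/K1 = 10^-2.49 = 0.0032359, K2/[H⁺] = 10^-1.46 = 0.034674
α₁ = 1/(1 + 0.0032359 + 0.034674) = 1/1.0379 = 0.9635; α₂ = α₁·K2/[H⁺] = 0.03341
α₁ + 2α₂ = 1.0303
DIC = CA / (α₁ + 2α₂) = 0.559 / 1.0303 = 0.543 mmol/L

DIC = 0.543 mmol/L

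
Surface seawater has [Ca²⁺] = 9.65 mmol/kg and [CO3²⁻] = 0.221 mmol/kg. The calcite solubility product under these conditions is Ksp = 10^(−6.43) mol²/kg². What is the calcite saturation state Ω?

Ω = 5.74

Ksp = 10^(−6.43) = 3.715×10^-7
Ω = [Ca²⁺][CO3²⁻]/Ksp = (9.65×10^-3)(0.221×10^-3) / 3.715×10^-7 = 5.74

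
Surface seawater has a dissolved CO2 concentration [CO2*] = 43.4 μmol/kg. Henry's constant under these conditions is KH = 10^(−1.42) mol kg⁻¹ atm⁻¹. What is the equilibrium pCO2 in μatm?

KH = 10^(−1.42) = 3.802×10^-2 mol kg⁻¹ atm⁻¹
pCO2 = [CO2*]/KH = 43.4×10^-6 / 3.802×10^-2 = 1.14×10^-3 atm = 1140 μatm

pCO2 = 1140 μatm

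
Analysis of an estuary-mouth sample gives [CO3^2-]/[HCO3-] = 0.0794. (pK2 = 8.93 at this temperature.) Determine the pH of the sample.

From K2 = [H⁺][CO3^2-]/[HCO3-]:  pH = pK2 + log₁₀([CO3^2-]/[HCO3-])
log₁₀(0.0794) = -1.100
pH = 8.93 + (-1.100) = 7.83

pH = 7.83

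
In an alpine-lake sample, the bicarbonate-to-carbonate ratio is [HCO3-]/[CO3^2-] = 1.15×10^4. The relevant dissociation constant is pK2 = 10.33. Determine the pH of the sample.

pH = 6.27

From K2 = [H⁺][CO3^2-]/[HCO3-]:  pH = pK2 − log₁₀([HCO3-]/[CO3^2-])
log₁₀(1.15×10^4) = +4.061
pH = 10.33 − (+4.061) = 6.27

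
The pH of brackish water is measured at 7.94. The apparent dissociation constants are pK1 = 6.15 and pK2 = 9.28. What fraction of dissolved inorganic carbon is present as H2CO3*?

α₀ = 0.0153

α₀ = 1 / (1 + K1/[H⁺] + K1K2/[H⁺]²) = 1 / (1 + 10^+1.79 + 10^+0.45)
   = 1 / (1 + 61.660 + 2.8184) = 1/65.478 = 0.01527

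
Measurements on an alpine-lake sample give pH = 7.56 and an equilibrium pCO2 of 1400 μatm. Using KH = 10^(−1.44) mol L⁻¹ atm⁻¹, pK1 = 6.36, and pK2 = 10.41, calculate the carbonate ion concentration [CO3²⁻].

[CO3²⁻] = 1.14 μmol/L

[CO2*] = KH · pCO2 = 10^(−1.44) × 1400×10^-6 = 5.083×10^-5 mol/L
α₀ = 1/(1 + K1/[H⁺] + K1K2/[H⁺]²) = 1/(1 + 10^+1.20 + 10^-1.65) = 0.05927
DIC = [CO2*]/α₀ = 5.083×10^-5 / 0.05927 = 0.8576 mmol/L
[CO3²⁻] = α₂·DIC; α₂ = 0.001327, so [CO3²⁻] = 0.001327 × 0.8576 = 0.00114 mmol/L = 1.14 μmol/L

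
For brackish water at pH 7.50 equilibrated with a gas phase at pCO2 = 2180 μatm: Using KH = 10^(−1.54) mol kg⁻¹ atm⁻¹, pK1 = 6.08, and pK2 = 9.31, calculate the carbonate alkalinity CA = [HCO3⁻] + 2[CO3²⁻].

CA = 1.70 mmol/kg

[CO2*] = KH · pCO2 = 10^(−1.54) × 2180×10^-6 = 6.287×10^-5 mol/kg
α₀ = 1/(1 + K1/[H⁺] + K1K2/[H⁺]²) = 1/(1 + 10^+1.42 + 10^-0.39) = 0.03609
DIC = [CO2*]/α₀ = 6.287×10^-5 / 0.03609 = 1.742 mmol/kg
CA = (α₁ + 2α₂)·DIC = (0.9492 + 2×0.01470) × 1.742 = 1.70 mmol/kg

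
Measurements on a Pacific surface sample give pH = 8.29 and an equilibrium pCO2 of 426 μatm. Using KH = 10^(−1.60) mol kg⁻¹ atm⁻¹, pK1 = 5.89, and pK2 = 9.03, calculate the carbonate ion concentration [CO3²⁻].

[CO2*] = KH · pCO2 = 10^(−1.60) × 426×10^-6 = 1.070×10^-5 mol/kg
α₀ = 1/(1 + K1/[H⁺] + K1K2/[H⁺]²) = 1/(1 + 10^+2.40 + 10^+1.66) = 0.003357
DIC = [CO2*]/α₀ = 1.070×10^-5 / 0.003357 = 3.188 mmol/kg
[CO3²⁻] = α₂·DIC; α₂ = 0.1534, so [CO3²⁻] = 0.1534 × 3.188 = 0.489 mmol/kg

[CO3²⁻] = 0.489 mmol/kg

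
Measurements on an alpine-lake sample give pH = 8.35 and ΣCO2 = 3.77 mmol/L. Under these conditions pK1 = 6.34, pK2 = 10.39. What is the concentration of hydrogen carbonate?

[HCO3⁻] = 3.70 mmol/L

α₁ = 1 / (1 + [H⁺]/K1 + K2/[H⁺]) = 1 / (1 + 10^-2.01 + 10^-2.04)
   = 1 / (1 + 0.0097724 + 0.0091201) = 1/1.0189 = 0.9815
[HCO3⁻] = α₁ × DIC = 0.9815 × 3.77 = 3.70 mmol/L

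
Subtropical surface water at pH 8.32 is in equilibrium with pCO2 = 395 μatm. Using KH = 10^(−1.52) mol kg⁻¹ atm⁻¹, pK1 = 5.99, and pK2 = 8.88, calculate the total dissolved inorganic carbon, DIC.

[CO2*] = KH · pCO2 = 10^(−1.52) × 395×10^-6 = 1.193×10^-5 mol/kg
α₀ = 1/(1 + K1/[H⁺] + K1K2/[H⁺]²) = 1/(1 + 10^+2.33 + 10^+1.77) = 0.003654
DIC = [CO2*]/α₀ = 1.193×10^-5 / 0.003654 = 3.26 mmol/kg

DIC = 3.26 mmol/kg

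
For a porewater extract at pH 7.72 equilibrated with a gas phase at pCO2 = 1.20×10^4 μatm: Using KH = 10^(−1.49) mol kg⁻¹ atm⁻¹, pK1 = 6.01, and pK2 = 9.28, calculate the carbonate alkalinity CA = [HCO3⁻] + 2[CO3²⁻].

CA = 21.0 mmol/kg

[CO2*] = KH · pCO2 = 10^(−1.49) × 1.20×10^4×10^-6 = 3.883×10^-4 mol/kg
α₀ = 1/(1 + K1/[H⁺] + K1K2/[H⁺]²) = 1/(1 + 10^+1.71 + 10^+0.15) = 0.01862
DIC = [CO2*]/α₀ = 3.883×10^-4 / 0.01862 = 20.85 mmol/kg
CA = (α₁ + 2α₂)·DIC = (0.9551 + 2×0.02630) × 20.85 = 21.0 mmol/kg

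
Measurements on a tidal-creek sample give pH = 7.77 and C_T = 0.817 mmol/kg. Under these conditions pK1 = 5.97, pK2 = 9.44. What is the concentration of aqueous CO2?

[CO2*] = 12.5 μmol/kg

α₀ = 1 / (1 + K1/[H⁺] + K1K2/[H⁺]²) = 1 / (1 + 10^+1.80 + 10^+0.13)
   = 1 / (1 + 63.096 + 1.3490) = 1/65.445 = 0.01528
[CO2*] = α₀ × DIC = 0.01528 × 0.817 = 0.0125 mmol/kg = 12.5 μmol/kg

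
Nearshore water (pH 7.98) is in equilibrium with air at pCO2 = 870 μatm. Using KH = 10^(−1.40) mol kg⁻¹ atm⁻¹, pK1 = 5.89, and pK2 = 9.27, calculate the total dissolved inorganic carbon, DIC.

DIC = 4.51 mmol/kg

[CO2*] = KH · pCO2 = 10^(−1.40) × 870×10^-6 = 3.464×10^-5 mol/kg
α₀ = 1/(1 + K1/[H⁺] + K1K2/[H⁺]²) = 1/(1 + 10^+2.09 + 10^+0.80) = 0.007672
DIC = [CO2*]/α₀ = 3.464×10^-5 / 0.007672 = 4.51 mmol/kg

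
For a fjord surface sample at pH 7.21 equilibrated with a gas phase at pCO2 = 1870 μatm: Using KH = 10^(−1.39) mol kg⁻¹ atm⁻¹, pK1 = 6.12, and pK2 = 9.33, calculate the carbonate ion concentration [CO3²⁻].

[CO2*] = KH · pCO2 = 10^(−1.39) × 1870×10^-6 = 7.618×10^-5 mol/kg
α₀ = 1/(1 + K1/[H⁺] + K1K2/[H⁺]²) = 1/(1 + 10^+1.09 + 10^-1.03) = 0.07465
DIC = [CO2*]/α₀ = 7.618×10^-5 / 0.07465 = 1.021 mmol/kg
[CO3²⁻] = α₂·DIC; α₂ = 0.006967, so [CO3²⁻] = 0.006967 × 1.021 = 0.00711 mmol/kg = 7.11 μmol/kg

[CO3²⁻] = 7.11 μmol/kg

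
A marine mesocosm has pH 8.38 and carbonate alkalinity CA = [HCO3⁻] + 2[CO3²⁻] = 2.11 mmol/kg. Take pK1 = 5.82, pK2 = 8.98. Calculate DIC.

CA = [HCO3⁻] + 2[CO3²⁻] = (α₁ + 2α₂)·DIC
At pH 8.38: [H⁺]/K1 = 10^-2.56 = 0.0027542, K2/[H⁺] = 10^-0.60 = 0.25119
α₁ = 1/(1 + 0.0027542 + 0.25119) = 1/1.2539 = 0.7975; α₂ = α₁·K2/[H⁺] = 0.2003
α₁ + 2α₂ = 1.1981
DIC = CA / (α₁ + 2α₂) = 2.11 / 1.1981 = 1.76 mmol/kg

DIC = 1.76 mmol/kg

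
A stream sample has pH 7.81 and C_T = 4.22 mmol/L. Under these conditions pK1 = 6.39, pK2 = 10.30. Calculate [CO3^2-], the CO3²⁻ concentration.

[CO3²⁻] = 13.1 μmol/L

α₂ = 1 / (1 + [H⁺]/K2 + [H⁺]²/(K1K2)) = 1 / (1 + 10^+2.49 + 10^+1.07)
   = 1 / (1 + 309.03 + 11.749) = 1/321.78 = 0.003108
[CO3²⁻] = α₂ × DIC = 0.003108 × 4.22 = 0.0131 mmol/L = 13.1 μmol/L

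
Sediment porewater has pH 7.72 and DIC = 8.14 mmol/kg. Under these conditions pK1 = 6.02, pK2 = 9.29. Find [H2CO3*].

[CO2*] = 0.155 mmol/kg

α₀ = 1 / (1 + K1/[H⁺] + K1K2/[H⁺]²) = 1 / (1 + 10^+1.70 + 10^+0.13)
   = 1 / (1 + 50.119 + 1.3490) = 1/52.468 = 0.01906
[CO2*] = α₀ × DIC = 0.01906 × 8.14 = 0.155 mmol/kg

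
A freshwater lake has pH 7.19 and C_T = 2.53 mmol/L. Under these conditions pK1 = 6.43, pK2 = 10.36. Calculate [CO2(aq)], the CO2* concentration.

[CO2*] = 0.374 mmol/L

α₀ = 1 / (1 + K1/[H⁺] + K1K2/[H⁺]²) = 1 / (1 + 10^+0.76 + 10^-2.41)
   = 1 / (1 + 5.7544 + 0.0038905) = 1/6.7583 = 0.1480
[CO2*] = α₀ × DIC = 0.1480 × 2.53 = 0.374 mmol/L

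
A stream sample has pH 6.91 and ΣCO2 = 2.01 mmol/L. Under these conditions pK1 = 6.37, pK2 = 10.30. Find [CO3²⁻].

α₂ = 1 / (1 + [H⁺]/K2 + [H⁺]²/(K1K2)) = 1 / (1 + 10^+3.39 + 10^+2.85)
   = 1 / (1 + 2454.7 + 707.95) = 1/3163.7 = 0.0003161
[CO3²⁻] = α₂ × DIC = 0.0003161 × 2.01 = 0.000635 mmol/L = 0.635 μmol/L

[CO3²⁻] = 0.635 μmol/L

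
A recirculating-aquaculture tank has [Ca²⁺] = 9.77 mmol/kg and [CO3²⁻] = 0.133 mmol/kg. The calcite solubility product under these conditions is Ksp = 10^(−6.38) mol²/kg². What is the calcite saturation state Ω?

Ω = 3.12

Ksp = 10^(−6.38) = 4.169×10^-7
Ω = [Ca²⁺][CO3²⁻]/Ksp = (9.77×10^-3)(0.133×10^-3) / 4.169×10^-7 = 3.12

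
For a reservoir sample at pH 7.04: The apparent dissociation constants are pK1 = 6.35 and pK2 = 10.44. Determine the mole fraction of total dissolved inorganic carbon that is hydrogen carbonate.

α₁ = 0.830

α₁ = 1 / (1 + [H⁺]/K1 + K2/[H⁺]) = 1 / (1 + 10^-0.69 + 10^-3.40)
   = 1 / (1 + 0.20417 + 0.00039811) = 1/1.2046 = 0.8302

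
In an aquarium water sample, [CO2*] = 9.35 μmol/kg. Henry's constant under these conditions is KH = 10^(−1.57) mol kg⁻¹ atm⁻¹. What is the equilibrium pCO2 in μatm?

pCO2 = 347 μatm

KH = 10^(−1.57) = 2.692×10^-2 mol kg⁻¹ atm⁻¹
pCO2 = [CO2*]/KH = 9.35×10^-6 / 2.692×10^-2 = 3.47×10^-4 atm = 347 μatm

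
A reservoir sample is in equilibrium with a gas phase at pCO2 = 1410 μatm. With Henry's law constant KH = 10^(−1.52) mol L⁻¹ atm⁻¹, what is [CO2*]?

[CO2*] = 42.6 μmol/L

KH = 10^(−1.52) = 3.020×10^-2 mol L⁻¹ atm⁻¹
[CO2*] = KH · pCO2 = 3.020×10^-2 × 1410×10^-6 atm = 4.26×10^-5 mol/L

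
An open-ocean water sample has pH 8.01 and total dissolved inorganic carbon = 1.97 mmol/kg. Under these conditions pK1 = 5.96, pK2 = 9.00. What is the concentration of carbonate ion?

α₂ = 1 / (1 + [H⁺]/K2 + [H⁺]²/(K1K2)) = 1 / (1 + 10^+0.99 + 10^-1.06)
   = 1 / (1 + 9.7724 + 0.087096) = 1/10.859 = 0.09209
[CO3²⁻] = α₂ × DIC = 0.09209 × 1.97 = 0.181 mmol/kg

[CO3²⁻] = 0.181 mmol/kg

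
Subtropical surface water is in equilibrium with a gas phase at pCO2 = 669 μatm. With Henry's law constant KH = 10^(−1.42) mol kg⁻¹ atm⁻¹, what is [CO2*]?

KH = 10^(−1.42) = 3.802×10^-2 mol kg⁻¹ atm⁻¹
[CO2*] = KH · pCO2 = 3.802×10^-2 × 669×10^-6 atm = 2.54×10^-5 mol/kg

[CO2*] = 25.4 μmol/kg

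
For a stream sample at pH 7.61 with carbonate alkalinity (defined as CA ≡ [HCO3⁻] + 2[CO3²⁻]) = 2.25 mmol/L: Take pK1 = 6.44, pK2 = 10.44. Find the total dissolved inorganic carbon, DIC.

DIC = 2.40 mmol/L

CA = [HCO3⁻] + 2[CO3²⁻] = (α₁ + 2α₂)·DIC
At pH 7.61: [H⁺]/K1 = 10^-1.17 = 0.067608, K2/[H⁺] = 10^-2.83 = 0.0014791
α₁ = 1/(1 + 0.067608 + 0.0014791) = 1/1.0691 = 0.9354; α₂ = α₁·K2/[H⁺] = 0.001384
α₁ + 2α₂ = 0.9381
DIC = CA / (α₁ + 2α₂) = 2.25 / 0.9381 = 2.40 mmol/L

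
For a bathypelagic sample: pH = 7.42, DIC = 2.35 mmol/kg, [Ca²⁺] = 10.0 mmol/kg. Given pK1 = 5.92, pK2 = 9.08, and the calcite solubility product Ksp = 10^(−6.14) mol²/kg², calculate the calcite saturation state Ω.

α₂ = 1 / (1 + [H⁺]/K2 + [H⁺]²/(K1K2)) = 1 / (1 + 10^+1.66 + 10^+0.16)
   = 1 / (1 + 45.709 + 1.4454) = 1/48.154 = 0.02077
[CO3²⁻] = α₂ × DIC = 0.02077 × 2.35 = 0.04880 mmol/kg
Ksp = 10^(−6.14) = 7.244×10^-7
Ω = [Ca²⁺][CO3²⁻]/Ksp = (10.0×10^-3)(4.880×10^-5) / 7.244×10^-7 = 0.674

Ω = 0.674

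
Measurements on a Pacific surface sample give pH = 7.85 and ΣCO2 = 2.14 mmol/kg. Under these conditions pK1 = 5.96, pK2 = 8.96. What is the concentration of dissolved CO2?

α₀ = 1 / (1 + K1/[H⁺] + K1K2/[H⁺]²) = 1 / (1 + 10^+1.89 + 10^+0.78)
   = 1 / (1 + 77.625 + 6.0256) = 1/84.650 = 0.01181
[CO2*] = α₀ × DIC = 0.01181 × 2.14 = 0.0253 mmol/kg

[CO2*] = 0.0253 mmol/kg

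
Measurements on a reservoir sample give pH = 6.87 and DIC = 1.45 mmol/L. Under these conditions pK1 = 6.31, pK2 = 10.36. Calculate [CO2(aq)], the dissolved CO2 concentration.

[CO2*] = 0.313 mmol/L

α₀ = 1 / (1 + K1/[H⁺] + K1K2/[H⁺]²) = 1 / (1 + 10^+0.56 + 10^-2.93)
   = 1 / (1 + 3.6308 + 0.0011749) = 1/4.6320 = 0.2159
[CO2*] = α₀ × DIC = 0.2159 × 1.45 = 0.313 mmol/L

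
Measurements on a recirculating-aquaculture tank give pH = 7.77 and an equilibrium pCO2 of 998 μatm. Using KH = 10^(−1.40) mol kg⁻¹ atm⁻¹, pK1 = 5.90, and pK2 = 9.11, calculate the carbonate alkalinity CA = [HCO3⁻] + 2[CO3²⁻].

CA = 3.21 mmol/kg

[CO2*] = KH · pCO2 = 10^(−1.40) × 998×10^-6 = 3.973×10^-5 mol/kg
α₀ = 1/(1 + K1/[H⁺] + K1K2/[H⁺]²) = 1/(1 + 10^+1.87 + 10^+0.53) = 0.01274
DIC = [CO2*]/α₀ = 3.973×10^-5 / 0.01274 = 3.120 mmol/kg
CA = (α₁ + 2α₂)·DIC = (0.9441 + 2×0.04315) × 3.120 = 3.21 mmol/kg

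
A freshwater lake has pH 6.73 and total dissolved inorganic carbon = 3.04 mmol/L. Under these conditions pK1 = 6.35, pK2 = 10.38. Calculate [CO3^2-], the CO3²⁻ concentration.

[CO3²⁻] = 0.480 μmol/L

α₂ = 1 / (1 + [H⁺]/K2 + [H⁺]²/(K1K2)) = 1 / (1 + 10^+3.65 + 10^+3.27)
   = 1 / (1 + 4466.8 + 1862.1) = 1/6329.9 = 0.0001580
[CO3²⁻] = α₂ × DIC = 0.0001580 × 3.04 = 0.000480 mmol/L = 0.480 μmol/L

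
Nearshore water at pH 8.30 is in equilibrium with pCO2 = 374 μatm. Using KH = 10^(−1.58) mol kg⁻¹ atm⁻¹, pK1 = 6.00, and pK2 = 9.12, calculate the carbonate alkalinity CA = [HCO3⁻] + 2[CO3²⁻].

CA = 2.56 mmol/kg

[CO2*] = KH · pCO2 = 10^(−1.58) × 374×10^-6 = 9.837×10^-6 mol/kg
α₀ = 1/(1 + K1/[H⁺] + K1K2/[H⁺]²) = 1/(1 + 10^+2.30 + 10^+1.48) = 0.004334
DIC = [CO2*]/α₀ = 9.837×10^-6 / 0.004334 = 2.270 mmol/kg
CA = (α₁ + 2α₂)·DIC = (0.8648 + 2×0.1309) × 2.270 = 2.56 mmol/kg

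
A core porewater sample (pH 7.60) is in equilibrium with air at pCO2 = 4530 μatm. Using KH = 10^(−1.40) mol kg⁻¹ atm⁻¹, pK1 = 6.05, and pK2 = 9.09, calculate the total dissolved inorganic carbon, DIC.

DIC = 6.79 mmol/kg

[CO2*] = KH · pCO2 = 10^(−1.40) × 4530×10^-6 = 1.803×10^-4 mol/kg
α₀ = 1/(1 + K1/[H⁺] + K1K2/[H⁺]²) = 1/(1 + 10^+1.55 + 10^+0.06) = 0.02657
DIC = [CO2*]/α₀ = 1.803×10^-4 / 0.02657 = 6.79 mmol/kg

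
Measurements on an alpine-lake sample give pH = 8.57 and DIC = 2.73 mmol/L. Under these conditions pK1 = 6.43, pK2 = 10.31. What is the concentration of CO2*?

[CO2*] = 19.3 μmol/L

α₀ = 1 / (1 + K1/[H⁺] + K1K2/[H⁺]²) = 1 / (1 + 10^+2.14 + 10^+0.40)
   = 1 / (1 + 138.04 + 2.5119) = 1/141.55 = 0.007065
[CO2*] = α₀ × DIC = 0.007065 × 2.73 = 0.0193 mmol/L = 19.3 μmol/L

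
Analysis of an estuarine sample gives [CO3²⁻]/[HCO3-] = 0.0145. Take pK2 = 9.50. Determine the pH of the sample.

pH = 7.66

From K2 = [H⁺][CO3²⁻]/[HCO3-]:  pH = pK2 + log₁₀([CO3²⁻]/[HCO3-])
log₁₀(0.0145) = -1.839
pH = 9.50 + (-1.839) = 7.66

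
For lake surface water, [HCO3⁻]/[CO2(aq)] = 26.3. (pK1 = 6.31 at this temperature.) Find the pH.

From K1 = [H⁺][HCO3⁻]/[CO2(aq)]:  pH = pK1 + log₁₀([HCO3⁻]/[CO2(aq)])
log₁₀(26.3) = +1.420
pH = 6.31 + (+1.420) = 7.73

pH = 7.73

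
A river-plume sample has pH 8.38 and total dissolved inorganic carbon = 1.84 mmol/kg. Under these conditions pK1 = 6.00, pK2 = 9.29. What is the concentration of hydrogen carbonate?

α₁ = 1 / (1 + [H⁺]/K1 + K2/[H⁺]) = 1 / (1 + 10^-2.38 + 10^-0.91)
   = 1 / (1 + 0.0041687 + 0.12303) = 1/1.1272 = 0.8872
[HCO3⁻] = α₁ × DIC = 0.8872 × 1.84 = 1.63 mmol/kg

[HCO3⁻] = 1.63 mmol/kg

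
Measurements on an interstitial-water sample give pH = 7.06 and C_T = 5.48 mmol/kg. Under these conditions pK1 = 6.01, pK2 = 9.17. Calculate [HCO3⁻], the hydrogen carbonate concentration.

[HCO3⁻] = 5.00 mmol/kg

α₁ = 1 / (1 + [H⁺]/K1 + K2/[H⁺]) = 1 / (1 + 10^-1.05 + 10^-2.11)
   = 1 / (1 + 0.089125 + 0.0077625) = 1/1.0969 = 0.9117
[HCO3⁻] = α₁ × DIC = 0.9117 × 5.48 = 5.00 mmol/kg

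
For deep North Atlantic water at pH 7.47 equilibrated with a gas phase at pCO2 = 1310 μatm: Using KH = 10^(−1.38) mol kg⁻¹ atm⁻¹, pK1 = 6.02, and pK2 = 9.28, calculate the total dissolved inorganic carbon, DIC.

[CO2*] = KH · pCO2 = 10^(−1.38) × 1310×10^-6 = 5.461×10^-5 mol/kg
α₀ = 1/(1 + K1/[H⁺] + K1K2/[H⁺]²) = 1/(1 + 10^+1.45 + 10^-0.36) = 0.03376
DIC = [CO2*]/α₀ = 5.461×10^-5 / 0.03376 = 1.62 mmol/kg

DIC = 1.62 mmol/kg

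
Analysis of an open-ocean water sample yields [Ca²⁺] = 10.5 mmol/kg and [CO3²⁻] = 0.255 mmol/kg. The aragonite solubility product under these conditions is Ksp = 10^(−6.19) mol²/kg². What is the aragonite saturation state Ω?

Ω = 4.15

Ksp = 10^(−6.19) = 6.457×10^-7
Ω = [Ca²⁺][CO3²⁻]/Ksp = (10.5×10^-3)(0.255×10^-3) / 6.457×10^-7 = 4.15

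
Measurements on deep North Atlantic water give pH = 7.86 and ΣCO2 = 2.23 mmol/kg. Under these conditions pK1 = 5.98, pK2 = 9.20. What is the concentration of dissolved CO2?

[CO2*] = 0.0278 mmol/kg

α₀ = 1 / (1 + K1/[H⁺] + K1K2/[H⁺]²) = 1 / (1 + 10^+1.88 + 10^+0.54)
   = 1 / (1 + 75.858 + 3.4674) = 1/80.325 = 0.01245
[CO2*] = α₀ × DIC = 0.01245 × 2.23 = 0.0278 mmol/kg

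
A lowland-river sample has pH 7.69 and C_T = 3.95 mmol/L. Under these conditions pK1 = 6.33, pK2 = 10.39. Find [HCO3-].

[HCO3⁻] = 3.78 mmol/L

α₁ = 1 / (1 + [H⁺]/K1 + K2/[H⁺]) = 1 / (1 + 10^-1.36 + 10^-2.70)
   = 1 / (1 + 0.043652 + 0.0019953) = 1/1.0456 = 0.9563
[HCO3⁻] = α₁ × DIC = 0.9563 × 3.95 = 3.78 mmol/L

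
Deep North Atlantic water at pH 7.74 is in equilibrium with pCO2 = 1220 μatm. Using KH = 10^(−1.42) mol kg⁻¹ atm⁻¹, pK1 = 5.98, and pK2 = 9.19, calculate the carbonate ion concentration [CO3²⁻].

[CO3²⁻] = 0.0947 mmol/kg

[CO2*] = KH · pCO2 = 10^(−1.42) × 1220×10^-6 = 4.638×10^-5 mol/kg
α₀ = 1/(1 + K1/[H⁺] + K1K2/[H⁺]²) = 1/(1 + 10^+1.76 + 10^+0.31) = 0.01651
DIC = [CO2*]/α₀ = 4.638×10^-5 / 0.01651 = 2.810 mmol/kg
[CO3²⁻] = α₂·DIC; α₂ = 0.03370, so [CO3²⁻] = 0.03370 × 2.810 = 0.0947 mmol/kg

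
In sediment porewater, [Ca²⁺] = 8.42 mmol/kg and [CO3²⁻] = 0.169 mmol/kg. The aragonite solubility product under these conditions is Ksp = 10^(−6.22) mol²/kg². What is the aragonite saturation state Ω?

Ksp = 10^(−6.22) = 6.026×10^-7
Ω = [Ca²⁺][CO3²⁻]/Ksp = (8.42×10^-3)(0.169×10^-3) / 6.026×10^-7 = 2.36

Ω = 2.36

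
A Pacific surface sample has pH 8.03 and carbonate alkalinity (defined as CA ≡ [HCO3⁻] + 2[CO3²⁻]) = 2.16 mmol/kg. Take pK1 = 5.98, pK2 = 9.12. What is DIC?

CA = [HCO3⁻] + 2[CO3²⁻] = (α₁ + 2α₂)·DIC
At pH 8.03: [H⁺]/K1 = 10^-2.05 = 0.0089125, K2/[H⁺] = 10^-1.09 = 0.081283
α₁ = 1/(1 + 0.0089125 + 0.081283) = 1/1.0902 = 0.9173; α₂ = α₁·K2/[H⁺] = 0.07456
α₁ + 2α₂ = 1.0664
DIC = CA / (α₁ + 2α₂) = 2.16 / 1.0664 = 2.03 mmol/kg

DIC = 2.03 mmol/kg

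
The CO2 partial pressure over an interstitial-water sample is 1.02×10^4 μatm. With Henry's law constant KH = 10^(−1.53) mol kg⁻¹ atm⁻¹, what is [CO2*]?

[CO2*] = 301 μmol/kg

KH = 10^(−1.53) = 2.951×10^-2 mol kg⁻¹ atm⁻¹
[CO2*] = KH · pCO2 = 2.951×10^-2 × 1.02×10^4×10^-6 atm = 3.01×10^-4 mol/kg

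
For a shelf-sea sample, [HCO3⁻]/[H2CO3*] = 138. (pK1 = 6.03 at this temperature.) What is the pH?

pH = 8.17

From K1 = [H⁺][HCO3⁻]/[H2CO3*]:  pH = pK1 + log₁₀([HCO3⁻]/[H2CO3*])
log₁₀(138) = +2.140
pH = 6.03 + (+2.140) = 8.17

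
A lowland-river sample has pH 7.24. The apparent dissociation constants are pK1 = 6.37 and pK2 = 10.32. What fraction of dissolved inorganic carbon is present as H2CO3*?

α₀ = 0.119

α₀ = 1 / (1 + K1/[H⁺] + K1K2/[H⁺]²) = 1 / (1 + 10^+0.87 + 10^-2.21)
   = 1 / (1 + 7.4131 + 0.0061660) = 1/8.4193 = 0.1188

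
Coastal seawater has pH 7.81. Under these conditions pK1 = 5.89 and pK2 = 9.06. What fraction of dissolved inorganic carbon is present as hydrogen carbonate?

α₁ = 1 / (1 + [H⁺]/K1 + K2/[H⁺]) = 1 / (1 + 10^-1.92 + 10^-1.25)
   = 1 / (1 + 0.012023 + 0.056234) = 1/1.0683 = 0.9361

α₁ = 0.936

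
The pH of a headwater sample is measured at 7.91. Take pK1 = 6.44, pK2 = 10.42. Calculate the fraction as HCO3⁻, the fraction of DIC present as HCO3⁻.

α₁ = 1 / (1 + [H⁺]/K1 + K2/[H⁺]) = 1 / (1 + 10^-1.47 + 10^-2.51)
   = 1 / (1 + 0.033884 + 0.0030903) = 1/1.0370 = 0.9643

α₁ = 0.964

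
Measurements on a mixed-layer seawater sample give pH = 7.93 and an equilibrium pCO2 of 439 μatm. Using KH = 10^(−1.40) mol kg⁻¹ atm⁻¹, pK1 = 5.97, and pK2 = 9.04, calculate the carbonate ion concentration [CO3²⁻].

[CO3²⁻] = 0.124 mmol/kg

[CO2*] = KH · pCO2 = 10^(−1.40) × 439×10^-6 = 1.748×10^-5 mol/kg
α₀ = 1/(1 + K1/[H⁺] + K1K2/[H⁺]²) = 1/(1 + 10^+1.96 + 10^+0.85) = 0.01007
DIC = [CO2*]/α₀ = 1.748×10^-5 / 0.01007 = 1.735 mmol/kg
[CO3²⁻] = α₂·DIC; α₂ = 0.07131, so [CO3²⁻] = 0.07131 × 1.735 = 0.124 mmol/kg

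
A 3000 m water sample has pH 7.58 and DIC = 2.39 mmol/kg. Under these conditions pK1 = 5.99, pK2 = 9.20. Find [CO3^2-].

α₂ = 1 / (1 + [H⁺]/K2 + [H⁺]²/(K1K2)) = 1 / (1 + 10^+1.62 + 10^+0.03)
   = 1 / (1 + 41.687 + 1.0715) = 1/43.758 = 0.02285
[CO3²⁻] = α₂ × DIC = 0.02285 × 2.39 = 0.0546 mmol/kg

[CO3²⁻] = 0.0546 mmol/kg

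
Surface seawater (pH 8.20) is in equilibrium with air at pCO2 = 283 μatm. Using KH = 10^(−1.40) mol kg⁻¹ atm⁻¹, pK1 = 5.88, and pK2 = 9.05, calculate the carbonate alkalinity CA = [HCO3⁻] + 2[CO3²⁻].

[CO2*] = KH · pCO2 = 10^(−1.40) × 283×10^-6 = 1.127×10^-5 mol/kg
α₀ = 1/(1 + K1/[H⁺] + K1K2/[H⁺]²) = 1/(1 + 10^+2.32 + 10^+1.47) = 0.004176
DIC = [CO2*]/α₀ = 1.127×10^-5 / 0.004176 = 2.698 mmol/kg
CA = (α₁ + 2α₂)·DIC = (0.8726 + 2×0.1233) × 2.698 = 3.02 mmol/kg

CA = 3.02 mmol/kg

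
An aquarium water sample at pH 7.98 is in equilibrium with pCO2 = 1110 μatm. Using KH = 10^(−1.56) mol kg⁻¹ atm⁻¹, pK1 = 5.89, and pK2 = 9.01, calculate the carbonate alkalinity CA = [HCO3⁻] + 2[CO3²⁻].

[CO2*] = KH · pCO2 = 10^(−1.56) × 1110×10^-6 = 3.057×10^-5 mol/kg
α₀ = 1/(1 + K1/[H⁺] + K1K2/[H⁺]²) = 1/(1 + 10^+2.09 + 10^+1.06) = 0.007380
DIC = [CO2*]/α₀ = 3.057×10^-5 / 0.007380 = 4.143 mmol/kg
CA = (α₁ + 2α₂)·DIC = (0.9079 + 2×0.08473) × 4.143 = 4.46 mmol/kg

CA = 4.46 mmol/kg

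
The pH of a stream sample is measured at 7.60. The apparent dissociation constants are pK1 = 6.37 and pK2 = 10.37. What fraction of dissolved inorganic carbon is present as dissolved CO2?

α₀ = 0.0555

α₀ = 1 / (1 + K1/[H⁺] + K1K2/[H⁺]²) = 1 / (1 + 10^+1.23 + 10^-1.54)
   = 1 / (1 + 16.982 + 0.028840) = 1/18.011 = 0.05552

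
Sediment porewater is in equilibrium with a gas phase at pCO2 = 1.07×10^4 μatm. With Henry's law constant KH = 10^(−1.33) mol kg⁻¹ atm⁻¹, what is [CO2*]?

[CO2*] = 500 μmol/kg

KH = 10^(−1.33) = 4.677×10^-2 mol kg⁻¹ atm⁻¹
[CO2*] = KH · pCO2 = 4.677×10^-2 × 1.07×10^4×10^-6 atm = 5.00×10^-4 mol/kg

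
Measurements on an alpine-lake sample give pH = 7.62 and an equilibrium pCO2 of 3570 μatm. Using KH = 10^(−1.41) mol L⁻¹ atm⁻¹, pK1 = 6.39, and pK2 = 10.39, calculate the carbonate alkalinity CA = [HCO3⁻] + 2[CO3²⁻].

[CO2*] = KH · pCO2 = 10^(−1.41) × 3570×10^-6 = 1.389×10^-4 mol/L
α₀ = 1/(1 + K1/[H⁺] + K1K2/[H⁺]²) = 1/(1 + 10^+1.23 + 10^-1.54) = 0.05552
DIC = [CO2*]/α₀ = 1.389×10^-4 / 0.05552 = 2.502 mmol/L
CA = (α₁ + 2α₂)·DIC = (0.9429 + 2×0.001601) × 2.502 = 2.37 mmol/L

CA = 2.37 mmol/L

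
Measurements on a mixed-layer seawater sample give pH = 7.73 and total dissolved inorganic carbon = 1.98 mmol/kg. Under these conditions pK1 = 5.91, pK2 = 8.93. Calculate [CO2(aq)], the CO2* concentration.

[CO2*] = 0.0278 mmol/kg

α₀ = 1 / (1 + K1/[H⁺] + K1K2/[H⁺]²) = 1 / (1 + 10^+1.82 + 10^+0.62)
   = 1 / (1 + 66.069 + 4.1687) = 1/71.238 = 0.01404
[CO2*] = α₀ × DIC = 0.01404 × 1.98 = 0.0278 mmol/kg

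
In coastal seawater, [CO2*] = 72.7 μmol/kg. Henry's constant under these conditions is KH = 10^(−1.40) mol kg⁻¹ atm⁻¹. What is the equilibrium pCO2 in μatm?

KH = 10^(−1.40) = 3.981×10^-2 mol kg⁻¹ atm⁻¹
pCO2 = [CO2*]/KH = 72.7×10^-6 / 3.981×10^-2 = 1.83×10^-3 atm = 1830 μatm

pCO2 = 1830 μatm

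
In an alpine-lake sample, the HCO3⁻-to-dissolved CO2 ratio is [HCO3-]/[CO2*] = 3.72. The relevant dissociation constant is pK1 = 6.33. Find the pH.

From K1 = [H⁺][HCO3-]/[CO2*]:  pH = pK1 + log₁₀([HCO3-]/[CO2*])
log₁₀(3.72) = +0.571
pH = 6.33 + (+0.571) = 6.90

pH = 6.90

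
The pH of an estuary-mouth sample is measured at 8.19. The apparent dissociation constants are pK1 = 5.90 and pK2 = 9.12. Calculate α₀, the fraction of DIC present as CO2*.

α₀ = 0.00457

α₀ = 1 / (1 + K1/[H⁺] + K1K2/[H⁺]²) = 1 / (1 + 10^+2.29 + 10^+1.36)
   = 1 / (1 + 194.98 + 22.909) = 1/218.89 = 0.004568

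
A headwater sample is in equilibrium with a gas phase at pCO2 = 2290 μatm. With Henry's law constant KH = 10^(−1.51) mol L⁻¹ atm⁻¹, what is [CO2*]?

[CO2*] = 70.8 μmol/L

KH = 10^(−1.51) = 3.090×10^-2 mol L⁻¹ atm⁻¹
[CO2*] = KH · pCO2 = 3.090×10^-2 × 2290×10^-6 atm = 7.08×10^-5 mol/L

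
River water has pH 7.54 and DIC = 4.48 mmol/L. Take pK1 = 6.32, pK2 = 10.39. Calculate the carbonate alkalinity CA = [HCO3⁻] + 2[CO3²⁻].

CA = 4.23 mmol/L

CA = [HCO3⁻] + 2[CO3²⁻] = (α₁ + 2α₂)·DIC
At pH 7.54: [H⁺]/K1 = 10^-1.22 = 0.060256, K2/[H⁺] = 10^-2.85 = 0.0014125
α₁ = 1/(1 + 0.060256 + 0.0014125) = 1/1.0617 = 0.9419; α₂ = α₁·K2/[H⁺] = 0.001330
α₁ + 2α₂ = 0.9446
CA = 0.9446 × 4.48 = 4.23 mmol/L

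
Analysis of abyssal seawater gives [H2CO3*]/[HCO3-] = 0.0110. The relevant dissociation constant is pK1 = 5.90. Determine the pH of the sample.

pH = 7.86

From K1 = [H⁺][HCO3-]/[H2CO3*]:  pH = pK1 − log₁₀([H2CO3*]/[HCO3-])
log₁₀(0.0110) = -1.959
pH = 5.90 − (-1.959) = 7.86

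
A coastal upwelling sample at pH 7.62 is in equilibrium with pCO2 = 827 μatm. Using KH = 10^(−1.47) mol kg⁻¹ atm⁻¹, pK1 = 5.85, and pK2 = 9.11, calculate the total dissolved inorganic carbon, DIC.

[CO2*] = KH · pCO2 = 10^(−1.47) × 827×10^-6 = 2.802×10^-5 mol/kg
α₀ = 1/(1 + K1/[H⁺] + K1K2/[H⁺]²) = 1/(1 + 10^+1.77 + 10^+0.28) = 0.01618
DIC = [CO2*]/α₀ = 2.802×10^-5 / 0.01618 = 1.73 mmol/kg

DIC = 1.73 mmol/kg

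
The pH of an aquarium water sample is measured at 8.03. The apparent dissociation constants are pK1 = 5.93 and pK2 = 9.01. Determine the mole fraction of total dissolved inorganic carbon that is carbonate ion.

α₂ = 1 / (1 + [H⁺]/K2 + [H⁺]²/(K1K2)) = 1 / (1 + 10^+0.98 + 10^-1.12)
   = 1 / (1 + 9.5499 + 0.075858) = 1/10.626 = 0.09411

α₂ = 0.0941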